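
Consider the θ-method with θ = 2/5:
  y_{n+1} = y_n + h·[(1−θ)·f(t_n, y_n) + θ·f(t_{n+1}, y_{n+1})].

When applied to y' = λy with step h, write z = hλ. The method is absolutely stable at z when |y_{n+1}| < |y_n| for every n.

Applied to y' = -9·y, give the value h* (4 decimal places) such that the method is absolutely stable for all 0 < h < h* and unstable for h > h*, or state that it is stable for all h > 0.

(-10.0000,0); λ=-9 ⇒ h* = (10)/9 = 1.1111.

Set f=λy, z=hλ:
  y_{n+1} = y_n + z·[3/5·y_n + 2/5·y_{n+1}] ⇒ (1 − 2/5z)y_{n+1} = (1 + 3/5z)y_n
  Hence R(z) = (1 + 3/5z)/(1 − 2/5z).

Solve |R(x)|<1 on ℝ⁻.
x=-1.28: |R|=0.1534
R=−1: 1+3/5x = −1+2/5x ⇒ -1/5x=2 ⇒ x=2/(-1/5)=-10.0000
Confirm numerically:
  x=-8.974: |R|=0.95529 <1
  x=-8.186: |R|=0.91512 <1
  x=-7.475: |R|=0.87343 <1
  x=-6.250: |R|=0.78571 <1
  x=-10.543: |R|=1.02082 >1
  x=-10.354: |R|=1.01377 >1
  x=-10.056: |R|=1.00223 >1
Stable set (-10.0000, 0).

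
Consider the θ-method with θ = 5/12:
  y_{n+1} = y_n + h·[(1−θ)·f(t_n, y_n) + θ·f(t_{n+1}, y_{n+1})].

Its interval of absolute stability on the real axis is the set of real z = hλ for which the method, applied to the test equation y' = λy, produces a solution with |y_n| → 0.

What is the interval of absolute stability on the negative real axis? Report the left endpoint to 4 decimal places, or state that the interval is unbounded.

(-12.0000, 0).

Test eqn y'=λy, z=hλ:
  y_{n+1} = y_n + z·[7/12·y_n + 5/12·y_{n+1}] ⇒ (1 − 5/12z)y_{n+1} = (1 + 7/12z)y_n
  Hence R(z) = (1 + 7/12z)/(1 − 5/12z).

Solve |R(x)|<1 on ℝ⁻.
x=-1.57: |R|=0.0509
R=−1: 1+7/12x = −1+5/12x ⇒ -1/6x=2 ⇒ x=2/(-1/6)=-12.0000
Confirm numerically:
  x=-9.357: |R|=0.91008 <1
  x=-8.660: |R|=0.87920 <1
  x=-8.269: |R|=0.86012 <1
  x=-7.314: |R|=0.80704 <1
  x=-12.311: |R|=1.00846 >1
  x=-12.106: |R|=1.00292 >1
So |R|<1 on (-12.0000, 0).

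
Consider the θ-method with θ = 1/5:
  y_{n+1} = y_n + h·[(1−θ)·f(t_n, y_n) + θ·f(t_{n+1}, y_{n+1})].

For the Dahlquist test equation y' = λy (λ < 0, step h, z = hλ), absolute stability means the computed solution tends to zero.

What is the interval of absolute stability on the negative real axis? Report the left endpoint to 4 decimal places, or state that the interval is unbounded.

z∈(-3.3333,0).

Test eqn y'=λy, z=hλ:
  y_{n+1} = y_n + z·[4/5·y_n + 1/5·y_{n+1}] ⇒ (1 − 1/5z)y_{n+1} = (1 + 4/5z)y_n
  ⇒ R(z) = (1 + 4/5z)/(1 − 1/5z).

Need |R(x)|<1, x<0.
x=-1.38: |R|=0.0815
R=−1: 1+4/5x = −1+1/5x ⇒ -3/5x=2 ⇒ x=2/(-3/5)=-3.3333
Confirm numerically:
  x=-2.849: |R|=0.81488 <1
  x=-2.375: |R|=0.61017 <1
  x=-2.181: |R|=0.51859 <1
  x=-1.431: |R|=0.11258 <1
  x=-3.667: |R|=1.11550 >1
  x=-3.366: |R|=1.01171 >1
Stable set (-3.3333, 0).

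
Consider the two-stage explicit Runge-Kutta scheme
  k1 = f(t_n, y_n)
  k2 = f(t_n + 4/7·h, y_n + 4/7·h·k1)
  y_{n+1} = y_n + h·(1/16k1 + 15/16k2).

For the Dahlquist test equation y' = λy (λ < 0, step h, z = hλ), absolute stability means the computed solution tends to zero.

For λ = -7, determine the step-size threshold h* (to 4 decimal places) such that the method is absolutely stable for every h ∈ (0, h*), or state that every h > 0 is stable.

(-1.8667,0); λ=-7 ⇒ h* = (28/15)/7 = 0.2667.

Test eqn y'=λy, z=hλ:
  k1=λy_n ⇒ h·k1=z·y_n;  k2=λ(1+4/7z)y_n ⇒ h·k2=z(1+4/7z)y_n
  y_{n+1}/y_n = 1 + 1/16z + 15/16z(1+4/7z) = 1 + z + 15/28z²
  R(z) = 1 + z + 15/28z².

Boundary: |R(x)|=1, x<0.
x=-0.78: |R|=0.5459
R=1: x+15/28x²=0 ⇒ x=−28/15=-1.8667; min R=1−1/(4·15/28)=0.5333>−1
Confirm numerically:
  x=-1.644: |R|=0.80389 <1
  x=-0.918: |R|=0.53346 <1
  x=-0.866: |R|=0.53576 <1
  x=-2.136: |R|=1.30819 >1
  x=-2.108: |R|=1.27253 >1
  x=-2.068: |R|=1.22305 >1
Stable set (-1.8667, 0).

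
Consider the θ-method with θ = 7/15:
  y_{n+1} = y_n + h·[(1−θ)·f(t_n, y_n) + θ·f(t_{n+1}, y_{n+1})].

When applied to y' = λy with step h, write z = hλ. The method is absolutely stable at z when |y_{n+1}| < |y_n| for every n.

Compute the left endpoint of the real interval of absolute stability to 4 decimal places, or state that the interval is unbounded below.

left endpoint -30.0000.

Set f=λy, z=hλ:
  y_{n+1} = y_n + z·[8/15·y_n + 7/15·y_{n+1}] ⇒ (1 − 7/15z)y_{n+1} = (1 + 8/15z)y_n
  R(z) = (1 + 8/15z)/(1 − 7/15z).

Solve |R(x)|<1 on ℝ⁻.
x=-0.84: |R|=0.3966
R=−1: 1+8/15x = −1+7/15x ⇒ -1/15x=2 ⇒ x=2/(-1/15)=-30.0000
Confirm numerically:
  x=-25.778: |R|=0.97840 <1
  x=-22.655: |R|=0.95769 <1
  x=-15.183: |R|=0.87783 <1
  x=-30.464: |R|=1.00203 >1
  x=-30.079: |R|=1.00035 >1
So |R|<1 on (-30.0000, 0).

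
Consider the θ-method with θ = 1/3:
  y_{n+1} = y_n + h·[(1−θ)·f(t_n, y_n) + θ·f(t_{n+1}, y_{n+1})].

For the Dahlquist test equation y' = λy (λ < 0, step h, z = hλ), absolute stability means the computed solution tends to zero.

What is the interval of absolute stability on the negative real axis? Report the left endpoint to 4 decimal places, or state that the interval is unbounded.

On y'=λy, z=hλ:
  y_{n+1} = y_n + z·[2/3·y_n + 1/3·y_{n+1}] ⇒ (1 − 1/3z)y_{n+1} = (1 + 2/3z)y_n
  R(z) = (1 + 2/3z)/(1 − 1/3z).

Boundary: |R(x)|=1, x<0.
x=-0.68: |R|=0.4457
R=−1: 1+2/3x = −1+1/3x ⇒ -1/3x=2 ⇒ x=2/(-1/3)=-6.0000
Confirm numerically:
  x=-5.890: |R|=0.98763 <1
  x=-4.259: |R|=0.76016 <1
  x=-3.506: |R|=0.61666 <1
  x=-3.067: |R|=0.51657 <1
  x=-6.375: |R|=1.04000 >1
  x=-6.183: |R|=1.01993 >1
  x=-6.119: |R|=1.01305 >1
So |R|<1 on (-6.0000, 0).

z∈(-6.0000,0).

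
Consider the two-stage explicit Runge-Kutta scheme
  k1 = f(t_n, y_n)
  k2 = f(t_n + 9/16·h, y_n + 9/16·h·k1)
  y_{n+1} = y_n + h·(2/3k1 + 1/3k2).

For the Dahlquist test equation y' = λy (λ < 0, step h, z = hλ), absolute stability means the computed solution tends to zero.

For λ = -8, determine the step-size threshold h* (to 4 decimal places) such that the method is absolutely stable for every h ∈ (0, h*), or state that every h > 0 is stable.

Test eqn y'=λy, z=hλ:
  k1=λy_n ⇒ h·k1=z·y_n;  k2=λ(1+9/16z)y_n ⇒ h·k2=z(1+9/16z)y_n
  y_{n+1}/y_n = 1 + 2/3z + 1/3z(1+9/16z) = 1 + z + 3/16z²
  R(z) = 1 + z + 3/16z².

Need |R(x)|<1, x<0.
x=-0.68: |R|=0.4067
R=1: x+3/16x²=0 ⇒ x=−16/3=-5.3333; min R=1−1/(4·3/16)=-0.3333>−1
Confirm numerically:
  x=-4.178: |R|=0.09494 <1
  x=-4.008: |R|=0.00401 <1
  x=-3.125: |R|=0.29395 <1
  x=-3.006: |R|=0.31174 <1
  x=-5.414: |R|=1.08189 >1
  x=-5.389: |R|=1.05625 >1
So |R|<1 on (-5.3333, 0).

(-5.3333,0); λ=-8 ⇒ h* = (16/3)/8 = 0.6667.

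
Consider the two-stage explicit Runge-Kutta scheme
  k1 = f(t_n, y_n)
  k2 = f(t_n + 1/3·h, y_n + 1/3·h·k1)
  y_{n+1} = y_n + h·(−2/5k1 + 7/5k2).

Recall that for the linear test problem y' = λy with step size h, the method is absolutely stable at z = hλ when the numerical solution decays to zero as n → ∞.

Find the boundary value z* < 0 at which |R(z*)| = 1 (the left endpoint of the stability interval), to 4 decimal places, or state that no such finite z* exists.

With y'=λy (z=hλ):
  k1=λy_n ⇒ h·k1=z·y_n;  k2=λ(1+1/3z)y_n ⇒ h·k2=z(1+1/3z)y_n
  y_{n+1}/y_n = 1 − 2/5z + 7/5z(1+1/3z) = 1 + z + 7/15z²
  ⇒ R(z) = 1 + z + 7/15z².

Find x<0 with |R(x)|<1.
x=-0.93: |R|=0.4736
R=1: x+7/15x²=0 ⇒ x=−15/7=-2.1429; min R=1−1/(4·7/15)=0.4643>−1
Confirm numerically:
  x=-1.790: |R|=0.70525 <1
  x=-1.607: |R|=0.59814 <1
  x=-1.398: |R|=0.51406 <1
  x=-2.671: |R|=1.65831 >1
  x=-2.356: |R|=1.23434 >1
Interval (-2.1429, 0).

z* = -2.1429.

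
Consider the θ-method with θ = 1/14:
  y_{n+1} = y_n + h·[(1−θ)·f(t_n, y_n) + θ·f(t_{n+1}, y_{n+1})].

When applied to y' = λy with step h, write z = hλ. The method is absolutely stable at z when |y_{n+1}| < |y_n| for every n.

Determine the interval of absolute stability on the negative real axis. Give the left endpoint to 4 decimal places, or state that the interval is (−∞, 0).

(-2.3333, 0).

Set f=λy, z=hλ:
  y_{n+1} = y_n + z·[13/14·y_n + 1/14·y_{n+1}] ⇒ (1 − 1/14z)y_{n+1} = (1 + 13/14z)y_n
  R(z) = (1 + 13/14z)/(1 − 1/14z).

Solve |R(x)|<1 on ℝ⁻.
x=-0.46: |R|=0.5546
R=−1: 1+13/14x = −1+1/14x ⇒ -6/7x=2 ⇒ x=2/(-6/7)=-2.3333
Confirm numerically:
  x=-2.152: |R|=0.86528 <1
  x=-1.300: |R|=0.18954 <1
  x=-0.981: |R|=0.08324 <1
  x=-2.833: |R|=1.35621 >1
  x=-2.669: |R|=1.24165 >1
  x=-2.429: |R|=1.06988 >1
Stable set (-2.3333, 0).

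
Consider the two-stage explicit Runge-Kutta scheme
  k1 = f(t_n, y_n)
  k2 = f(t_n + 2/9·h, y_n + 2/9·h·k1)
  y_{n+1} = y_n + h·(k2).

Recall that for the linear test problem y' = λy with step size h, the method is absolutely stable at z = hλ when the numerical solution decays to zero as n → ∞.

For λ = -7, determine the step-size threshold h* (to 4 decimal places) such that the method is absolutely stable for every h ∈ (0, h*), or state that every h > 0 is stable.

With y'=λy (z=hλ):
  k1=λy_n ⇒ h·k1=z·y_n;  k2=λ(1+2/9z)y_n ⇒ h·k2=z(1+2/9z)y_n
  y_{n+1}/y_n = 1 + z(1+2/9z) = 1 + z + 2/9z²
  R(z) = 1 + z + 2/9z².

Find x<0 with |R(x)|<1.
x=-0.83: |R|=0.3231
R=1: x+2/9x²=0 ⇒ x=−9/2=-4.5000; min R=1−1/(4·2/9)=-0.1250>−1
Confirm numerically:
  x=-4.319: |R|=0.82628 <1
  x=-4.211: |R|=0.72956 <1
  x=-4.052: |R|=0.59660 <1
  x=-4.810: |R|=1.33136 >1
  x=-4.729: |R|=1.24065 >1
  x=-4.705: |R|=1.21434 >1
So |R|<1 on (-4.5000, 0).

(-4.5000,0); λ=-7 ⇒ h* = (9/2)/7 = 0.6429.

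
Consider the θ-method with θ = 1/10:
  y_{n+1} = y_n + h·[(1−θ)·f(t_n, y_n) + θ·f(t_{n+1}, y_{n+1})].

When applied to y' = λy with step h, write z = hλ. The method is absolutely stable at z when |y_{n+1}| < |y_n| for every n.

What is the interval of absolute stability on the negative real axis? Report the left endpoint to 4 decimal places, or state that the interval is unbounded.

z∈(-2.5000,0).

Set f=λy, z=hλ:
  y_{n+1} = y_n + z·[9/10·y_n + 1/10·y_{n+1}] ⇒ (1 − 1/10z)y_{n+1} = (1 + 9/10z)y_n
  R(z) = (1 + 9/10z)/(1 − 1/10z).

Find x<0 with |R(x)|<1.
x=-1.58: |R|=0.3644
R=−1: 1+9/10x = −1+1/10x ⇒ -4/5x=2 ⇒ x=2/(-4/5)=-2.5000
Confirm numerically:
  x=-1.999: |R|=0.66597 <1
  x=-1.720: |R|=0.46758 <1
  x=-1.567: |R|=0.35472 <1
  x=-1.234: |R|=0.09845 <1
  x=-2.938: |R|=1.27083 >1
  x=-2.581: |R|=1.05151 >1
  x=-2.537: |R|=1.02361 >1
Interval (-2.5000, 0).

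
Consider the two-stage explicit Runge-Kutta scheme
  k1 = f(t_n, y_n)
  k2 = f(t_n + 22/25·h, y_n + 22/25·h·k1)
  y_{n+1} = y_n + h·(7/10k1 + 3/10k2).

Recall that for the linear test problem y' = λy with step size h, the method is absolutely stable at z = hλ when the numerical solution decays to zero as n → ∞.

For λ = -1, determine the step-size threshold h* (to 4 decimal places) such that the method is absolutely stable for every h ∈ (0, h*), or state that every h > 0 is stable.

Test eqn y'=λy, z=hλ:
  k1=λy_n ⇒ h·k1=z·y_n;  k2=λ(1+22/25z)y_n ⇒ h·k2=z(1+22/25z)y_n
  y_{n+1}/y_n = 1 + 7/10z + 3/10z(1+22/25z) = 1 + z + 33/125z²
  so R(z) = 1 + z + 33/125z².

Need |R(x)|<1, x<0.
x=-1.75: |R|=0.0585
R=1: x+33/125x²=0 ⇒ x=−125/33=-3.7879; min R=1−1/(4·33/125)=0.0530>−1
Confirm numerically:
  x=-3.334: |R|=0.60051 <1
  x=-2.221: |R|=0.08127 <1
  x=-2.072: |R|=0.06140 <1
  x=-1.859: |R|=0.05335 <1
  x=-3.977: |R|=1.19856 >1
  x=-3.945: |R|=1.16364 >1
Stable set (-3.7879, 0).

(-3.7879,0); λ=-1 ⇒ h* = (125/33)/1 = 3.7879.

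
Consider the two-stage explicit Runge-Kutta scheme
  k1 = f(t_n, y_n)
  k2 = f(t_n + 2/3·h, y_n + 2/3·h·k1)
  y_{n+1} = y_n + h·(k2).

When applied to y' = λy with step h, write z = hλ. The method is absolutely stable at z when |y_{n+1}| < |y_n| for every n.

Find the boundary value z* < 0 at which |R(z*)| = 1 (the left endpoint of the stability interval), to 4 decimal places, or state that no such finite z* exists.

With y'=λy (z=hλ):
  k1=λy_n ⇒ h·k1=z·y_n;  k2=λ(1+2/3z)y_n ⇒ h·k2=z(1+2/3z)y_n
  y_{n+1}/y_n = 1 + z(1+2/3z) = 1 + z + 2/3z²
  R(z) = 1 + z + 2/3z².

Solve |R(x)|<1 on ℝ⁻.
x=-1.08: |R|=0.6976
R=1: x+2/3x²=0 ⇒ x=−3/2=-1.5000; min R=1−1/(4·2/3)=0.6250>−1
Confirm numerically:
  x=-1.449: |R|=0.95073 <1
  x=-1.446: |R|=0.94794 <1
  x=-1.360: |R|=0.87307 <1
  x=-0.927: |R|=0.64589 <1
  x=-1.984: |R|=1.64017 >1
  x=-1.851: |R|=1.43313 >1
Stable set (-1.5000, 0).

z* = -1.5000.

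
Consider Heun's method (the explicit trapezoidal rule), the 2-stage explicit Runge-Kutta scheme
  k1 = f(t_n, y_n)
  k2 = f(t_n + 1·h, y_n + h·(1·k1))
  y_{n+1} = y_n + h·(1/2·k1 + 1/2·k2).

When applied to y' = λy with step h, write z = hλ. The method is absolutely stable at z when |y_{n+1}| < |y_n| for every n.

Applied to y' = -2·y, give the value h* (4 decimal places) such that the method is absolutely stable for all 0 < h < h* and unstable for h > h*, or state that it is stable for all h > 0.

Set f=λy, z=hλ:
  order 2, 2-stage ⇒ R(z)=1+z+z^2/2
  (e.g. R(-1.66)=0.71780, |R|=0.71780)

Need |R(x)|<1, x<0.
x=-1.66: |R|=0.7178
|R(-2.23)|=1.2565 |R(-1.11)|=0.5060 |R(-1.07)|=0.5025
Bisect:
  x_lo=-2.7193 |R|=1.9780  x_hi=-0.3563 |R|=0.7071
  mid=-1.53783 |R|=0.64463 →hi
  mid=-2.12857 |R|=1.13684 →lo
  mid=-1.83320 |R|=0.84711 →hi
  mid=-1.98089 |R|=0.98107 →hi
  mid=-2.05473 |R|=1.05623 →lo
  mid=-2.01781 |R|=1.01797 →lo
  mid=-1.99935 |R|=0.99935 →hi
  mid=-2.00858 |R|=1.00861 →lo
  ...
  [-2.00007,-1.99992] ⇒ x*=-2.0000
Interval (-2.0000, 0).

(-2.0000,0); λ=-2 ⇒ h* = 1.0000.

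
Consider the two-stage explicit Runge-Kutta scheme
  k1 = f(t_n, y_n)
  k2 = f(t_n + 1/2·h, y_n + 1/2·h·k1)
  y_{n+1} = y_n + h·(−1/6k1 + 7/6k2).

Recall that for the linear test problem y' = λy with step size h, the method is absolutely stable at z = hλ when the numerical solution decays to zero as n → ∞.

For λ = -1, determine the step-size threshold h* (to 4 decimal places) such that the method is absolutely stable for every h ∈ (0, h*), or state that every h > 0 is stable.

(-1.7143,0); λ=-1 ⇒ h* = (12/7)/1 = 1.7143.

Set f=λy, z=hλ:
  k1=λy_n ⇒ h·k1=z·y_n;  k2=λ(1+1/2z)y_n ⇒ h·k2=z(1+1/2z)y_n
  y_{n+1}/y_n = 1 − 1/6z + 7/6z(1+1/2z) = 1 + z + 7/12z²
  ⇒ R(z) = 1 + z + 7/12z².

Boundary: |R(x)|=1, x<0.
x=-0.34: |R|=0.7274
R=1: x+7/12x²=0 ⇒ x=−12/7=-1.7143; min R=1−1/(4·7/12)=0.5714>−1
Confirm numerically:
  x=-1.576: |R|=0.87287 <1
  x=-1.538: |R|=0.84184 <1
  x=-0.772: |R|=0.57566 <1
  x=-2.055: |R|=1.40843 >1
  x=-2.030: |R|=1.37386 >1
Interval (-1.7143, 0).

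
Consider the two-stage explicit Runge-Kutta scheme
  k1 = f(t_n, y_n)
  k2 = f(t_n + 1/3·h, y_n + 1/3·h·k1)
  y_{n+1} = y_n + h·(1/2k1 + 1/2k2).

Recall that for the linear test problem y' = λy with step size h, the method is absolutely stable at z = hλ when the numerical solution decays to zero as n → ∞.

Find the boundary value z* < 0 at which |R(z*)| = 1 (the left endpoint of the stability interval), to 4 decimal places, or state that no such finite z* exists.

On y'=λy, z=hλ:
  k1=λy_n ⇒ h·k1=z·y_n;  k2=λ(1+1/3z)y_n ⇒ h·k2=z(1+1/3z)y_n
  y_{n+1}/y_n = 1 + 1/2z + 1/2z(1+1/3z) = 1 + z + 1/6z²
  Hence R(z) = 1 + z + 1/6z².

Boundary: |R(x)|=1, x<0.
x=-0.57: |R|=0.4842
R=1: x+1/6x²=0 ⇒ x=−6=-6.0000; min R=1−1/(4·1/6)=-0.5000>−1
Confirm numerically:
  x=-5.688: |R|=0.70422 <1
  x=-4.049: |R|=0.31660 <1
  x=-3.346: |R|=0.48005 <1
  x=-2.599: |R|=0.47320 <1
  x=-6.157: |R|=1.16111 >1
  x=-6.066: |R|=1.06673 >1
  x=-6.048: |R|=1.04838 >1
So |R|<1 on (-6.0000, 0).

left endpoint -6.0000.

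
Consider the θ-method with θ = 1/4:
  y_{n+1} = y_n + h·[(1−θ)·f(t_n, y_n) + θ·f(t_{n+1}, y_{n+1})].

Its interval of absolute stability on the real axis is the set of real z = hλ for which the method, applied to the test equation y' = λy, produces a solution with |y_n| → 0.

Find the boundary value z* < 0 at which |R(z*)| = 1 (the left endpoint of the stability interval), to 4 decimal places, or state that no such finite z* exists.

Set f=λy, z=hλ:
  y_{n+1} = y_n + z·[3/4·y_n + 1/4·y_{n+1}] ⇒ (1 − 1/4z)y_{n+1} = (1 + 3/4z)y_n
  ⇒ R(z) = (1 + 3/4z)/(1 − 1/4z).

Boundary: |R(x)|=1, x<0.
x=-0.76: |R|=0.3613
R=−1: 1+3/4x = −1+1/4x ⇒ -1/2x=2 ⇒ x=2/(-1/2)=-4.0000
Confirm numerically:
  x=-3.755: |R|=0.93681 <1
  x=-2.403: |R|=0.50117 <1
  x=-1.909: |R|=0.29227 <1
  x=-4.384: |R|=1.09160 >1
  x=-4.102: |R|=1.02518 >1
So |R|<1 on (-4.0000, 0).

z* = -4.0000.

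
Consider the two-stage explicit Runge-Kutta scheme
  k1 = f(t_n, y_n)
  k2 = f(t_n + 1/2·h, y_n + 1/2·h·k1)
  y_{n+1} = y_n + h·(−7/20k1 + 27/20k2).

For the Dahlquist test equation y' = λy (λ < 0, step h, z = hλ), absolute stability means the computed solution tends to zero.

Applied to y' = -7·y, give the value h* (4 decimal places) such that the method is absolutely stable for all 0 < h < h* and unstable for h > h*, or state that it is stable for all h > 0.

(-1.4815,0); λ=-7 ⇒ h* = (40/27)/7 = 0.2116.

Set f=λy, z=hλ:
  k1=λy_n ⇒ h·k1=z·y_n;  k2=λ(1+1/2z)y_n ⇒ h·k2=z(1+1/2z)y_n
  y_{n+1}/y_n = 1 − 7/20z + 27/20z(1+1/2z) = 1 + z + 27/40z²
  Hence R(z) = 1 + z + 27/40z².

Boundary: |R(x)|=1, x<0.
x=-0.38: |R|=0.7175
R=1: x+27/40x²=0 ⇒ x=−40/27=-1.4815; min R=1−1/(4·27/40)=0.6296>−1
Confirm numerically:
  x=-1.315: |R|=0.85223 <1
  x=-1.312: |R|=0.84991 <1
  x=-1.294: |R|=0.83624 <1
  x=-1.144: |R|=0.73940 <1
  x=-2.021: |R|=1.73600 >1
  x=-1.534: |R|=1.05438 >1
Interval (-1.4815, 0).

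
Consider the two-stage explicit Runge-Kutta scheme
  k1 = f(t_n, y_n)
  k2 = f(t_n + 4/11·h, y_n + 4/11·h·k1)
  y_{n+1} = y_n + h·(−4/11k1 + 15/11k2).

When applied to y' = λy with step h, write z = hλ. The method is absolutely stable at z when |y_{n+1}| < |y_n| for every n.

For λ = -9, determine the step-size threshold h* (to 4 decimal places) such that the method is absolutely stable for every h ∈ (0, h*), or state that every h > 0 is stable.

Test eqn y'=λy, z=hλ:
  k1=λy_n ⇒ h·k1=z·y_n;  k2=λ(1+4/11z)y_n ⇒ h·k2=z(1+4/11z)y_n
  y_{n+1}/y_n = 1 − 4/11z + 15/11z(1+4/11z) = 1 + z + 60/121z²
  ⇒ R(z) = 1 + z + 60/121z².

Need |R(x)|<1, x<0.
x=-1.65: |R|=0.7000
R=1: x+60/121x²=0 ⇒ x=−121/60=-2.0167; min R=1−1/(4·60/121)=0.4958>−1
Confirm numerically:
  x=-1.879: |R|=0.87173 <1
  x=-1.872: |R|=0.86571 <1
  x=-0.891: |R|=0.50266 <1
  x=-2.432: |R|=1.50087 >1
  x=-2.405: |R|=1.46311 >1
  x=-2.235: |R|=1.24197 >1
So |R|<1 on (-2.0167, 0).

(-2.0167,0); λ=-9 ⇒ h* = (121/60)/9 = 0.2241.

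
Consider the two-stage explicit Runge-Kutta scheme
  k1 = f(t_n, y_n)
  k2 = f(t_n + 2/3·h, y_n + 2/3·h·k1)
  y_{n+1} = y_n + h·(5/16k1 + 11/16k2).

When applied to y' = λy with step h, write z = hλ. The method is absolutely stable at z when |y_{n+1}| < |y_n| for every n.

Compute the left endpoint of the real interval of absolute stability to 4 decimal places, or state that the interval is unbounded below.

left endpoint -2.1818.

Test eqn y'=λy, z=hλ:
  k1=λy_n ⇒ h·k1=z·y_n;  k2=λ(1+2/3z)y_n ⇒ h·k2=z(1+2/3z)y_n
  y_{n+1}/y_n = 1 + 5/16z + 11/16z(1+2/3z) = 1 + z + 11/24z²
  R(z) = 1 + z + 11/24z².

Need |R(x)|<1, x<0.
x=-1.02: |R|=0.4568
R=1: x+11/24x²=0 ⇒ x=−24/11=-2.1818; min R=1−1/(4·11/24)=0.4545>−1
Confirm numerically:
  x=-1.682: |R|=0.61468 <1
  x=-1.421: |R|=0.50449 <1
  x=-0.908: |R|=0.46988 <1
  x=-2.719: |R|=1.66944 >1
  x=-2.634: |R|=1.54590 >1
  x=-2.482: |R|=1.34148 >1
Interval (-2.1818, 0).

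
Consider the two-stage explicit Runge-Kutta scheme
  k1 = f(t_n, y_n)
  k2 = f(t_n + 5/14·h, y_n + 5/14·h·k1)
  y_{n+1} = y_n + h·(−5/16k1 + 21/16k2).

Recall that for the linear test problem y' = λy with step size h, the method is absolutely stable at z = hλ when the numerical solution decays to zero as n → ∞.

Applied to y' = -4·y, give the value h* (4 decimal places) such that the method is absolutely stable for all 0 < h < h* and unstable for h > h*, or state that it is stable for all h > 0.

On y'=λy, z=hλ:
  k1=λy_n ⇒ h·k1=z·y_n;  k2=λ(1+5/14z)y_n ⇒ h·k2=z(1+5/14z)y_n
  y_{n+1}/y_n = 1 − 5/16z + 21/16z(1+5/14z) = 1 + z + 15/32z²
  R(z) = 1 + z + 15/32z².

Solve |R(x)|<1 on ℝ⁻.
x=-1.69: |R|=0.6488
R=1: x+15/32x²=0 ⇒ x=−32/15=-2.1333; min R=1−1/(4·15/32)=0.4667>−1
Confirm numerically:
  x=-2.073: |R|=0.94137 <1
  x=-1.632: |R|=0.61648 <1
  x=-0.889: |R|=0.48146 <1
  x=-0.859: |R|=0.48688 <1
  x=-2.605: |R|=1.57595 >1
  x=-2.465: |R|=1.38323 >1
  x=-2.460: |R|=1.37669 >1
So |R|<1 on (-2.1333, 0).

(-2.1333,0); λ=-4 ⇒ h* = (32/15)/4 = 0.5333.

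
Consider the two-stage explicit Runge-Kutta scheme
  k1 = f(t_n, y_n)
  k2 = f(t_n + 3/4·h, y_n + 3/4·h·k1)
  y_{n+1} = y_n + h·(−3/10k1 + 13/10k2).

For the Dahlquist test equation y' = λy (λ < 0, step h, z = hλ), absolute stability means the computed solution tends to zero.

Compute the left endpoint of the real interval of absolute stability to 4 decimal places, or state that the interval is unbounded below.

z* = -1.0256.

Test eqn y'=λy, z=hλ:
  k1=λy_n ⇒ h·k1=z·y_n;  k2=λ(1+3/4z)y_n ⇒ h·k2=z(1+3/4z)y_n
  y_{n+1}/y_n = 1 − 3/10z + 13/10z(1+3/4z) = 1 + z + 39/40z²
  ⇒ R(z) = 1 + z + 39/40z².

Solve |R(x)|<1 on ℝ⁻.
x=-1.3: |R|=1.3478
R=1: x+39/40x²=0 ⇒ x=−40/39=-1.0256; min R=1−1/(4·39/40)=0.7436>−1
Confirm numerically:
  x=-0.776: |R|=0.81112 <1
  x=-0.760: |R|=0.80316 <1
  x=-0.676: |R|=0.76955 <1
  x=-0.610: |R|=0.75280 <1
  x=-1.510: |R|=1.71310 >1
  x=-1.378: |R|=1.47341 >1
Stable set (-1.0256, 0).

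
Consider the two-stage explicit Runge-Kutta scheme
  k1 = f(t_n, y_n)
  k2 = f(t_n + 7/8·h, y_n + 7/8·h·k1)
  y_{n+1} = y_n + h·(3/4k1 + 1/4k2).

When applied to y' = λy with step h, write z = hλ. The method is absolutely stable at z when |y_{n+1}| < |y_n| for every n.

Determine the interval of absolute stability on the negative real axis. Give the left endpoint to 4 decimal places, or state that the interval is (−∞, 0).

(-4.5714, 0).

Test eqn y'=λy, z=hλ:
  k1=λy_n ⇒ h·k1=z·y_n;  k2=λ(1+7/8z)y_n ⇒ h·k2=z(1+7/8z)y_n
  y_{n+1}/y_n = 1 + 3/4z + 1/4z(1+7/8z) = 1 + z + 7/32z²
  so R(z) = 1 + z + 7/32z².

Find x<0 with |R(x)|<1.
x=-0.45: |R|=0.5943
R=1: x+7/32x²=0 ⇒ x=−32/7=-4.5714; min R=1−1/(4·7/32)=-0.1429>−1
Confirm numerically:
  x=-3.539: |R|=0.20074 <1
  x=-3.291: |R|=0.07821 <1
  x=-2.604: |R|=0.12070 <1
  x=-4.947: |R|=1.40643 >1
  x=-4.712: |R|=1.14489 >1
Stable set (-4.5714, 0).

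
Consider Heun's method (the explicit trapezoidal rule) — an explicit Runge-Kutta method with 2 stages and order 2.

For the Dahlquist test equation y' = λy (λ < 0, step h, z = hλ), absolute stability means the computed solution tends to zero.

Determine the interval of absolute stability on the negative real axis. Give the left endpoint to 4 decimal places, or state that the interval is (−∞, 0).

Set f=λy, z=hλ:
  order 2, 2-stage ⇒ R(z)=1+z+z^2/2
  (e.g. R(-0.44)=0.65680, |R|=0.65680)

Need |R(x)|<1, x<0.
x=-0.44: |R|=0.6568
|R(-2.34)|=1.3978 |R(-1.05)|=0.5012 |R(-0.58)|=0.5882
Bisect:
  x_lo=-2.6218 |R|=1.8151  x_hi=-0.3455 |R|=0.7142
  mid=-1.48365 |R|=0.61696 →hi
  mid=-2.05273 |R|=1.05412 →lo
  mid=-1.76819 |R|=0.79506 →hi
  mid=-1.91046 |R|=0.91447 →hi
  mid=-1.98160 |R|=0.98177 →hi
  mid=-2.01716 |R|=1.01731 →lo
  mid=-1.99938 |R|=0.99938 →hi
  mid=-2.00827 |R|=1.00831 →lo
  mid=-2.00383 |R|=1.00383 →lo
  mid=-2.00160 |R|=1.00161 →lo
  ...
  [-2.00008,-1.99994] ⇒ x*=-2.0000
Stable set (-2.0000, 0).

z∈(-2.0000,0).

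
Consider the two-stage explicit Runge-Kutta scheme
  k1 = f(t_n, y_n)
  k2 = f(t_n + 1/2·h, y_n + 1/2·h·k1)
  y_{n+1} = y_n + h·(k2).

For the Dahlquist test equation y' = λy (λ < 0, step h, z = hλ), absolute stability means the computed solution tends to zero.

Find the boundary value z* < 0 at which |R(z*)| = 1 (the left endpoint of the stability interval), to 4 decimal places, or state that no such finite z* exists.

left endpoint -2.0000.

Set f=λy, z=hλ:
  k1=λy_n ⇒ h·k1=z·y_n;  k2=λ(1+1/2z)y_n ⇒ h·k2=z(1+1/2z)y_n
  y_{n+1}/y_n = 1 + z(1+1/2z) = 1 + z + 1/2z²
  R(z) = 1 + z + 1/2z².

Find x<0 with |R(x)|<1.
x=-0.96: |R|=0.5008
R=1: x+1/2x²=0 ⇒ x=−2=-2.0000; min R=1−1/(4·1/2)=0.5000>−1
Confirm numerically:
  x=-1.741: |R|=0.77454 <1
  x=-1.113: |R|=0.50638 <1
  x=-0.901: |R|=0.50490 <1
  x=-2.449: |R|=1.54980 >1
  x=-2.251: |R|=1.28250 >1
  x=-2.153: |R|=1.16470 >1
Stable set (-2.0000, 0).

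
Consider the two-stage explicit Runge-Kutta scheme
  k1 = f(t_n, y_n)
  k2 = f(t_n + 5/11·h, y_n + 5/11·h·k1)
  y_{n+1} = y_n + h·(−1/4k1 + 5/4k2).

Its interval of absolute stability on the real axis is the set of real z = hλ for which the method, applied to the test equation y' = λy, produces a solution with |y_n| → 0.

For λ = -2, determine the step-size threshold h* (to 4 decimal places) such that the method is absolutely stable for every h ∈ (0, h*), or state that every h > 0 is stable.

(-1.7600,0); λ=-2 ⇒ h* = (44/25)/2 = 0.8800.

On y'=λy, z=hλ:
  k1=λy_n ⇒ h·k1=z·y_n;  k2=λ(1+5/11z)y_n ⇒ h·k2=z(1+5/11z)y_n
  y_{n+1}/y_n = 1 − 1/4z + 5/4z(1+5/11z) = 1 + z + 25/44z²
  so R(z) = 1 + z + 25/44z².

Boundary: |R(x)|=1, x<0.
x=-0.48: |R|=0.6509
R=1: x+25/44x²=0 ⇒ x=−44/25=-1.7600; min R=1−1/(4·25/44)=0.5600>−1
Confirm numerically:
  x=-1.672: |R|=0.91640 <1
  x=-1.502: |R|=0.77982 <1
  x=-1.239: |R|=0.63323 <1
  x=-1.218: |R|=0.62491 <1
  x=-2.288: |R|=1.68640 >1
  x=-1.901: |R|=1.15230 >1
Interval (-1.7600, 0).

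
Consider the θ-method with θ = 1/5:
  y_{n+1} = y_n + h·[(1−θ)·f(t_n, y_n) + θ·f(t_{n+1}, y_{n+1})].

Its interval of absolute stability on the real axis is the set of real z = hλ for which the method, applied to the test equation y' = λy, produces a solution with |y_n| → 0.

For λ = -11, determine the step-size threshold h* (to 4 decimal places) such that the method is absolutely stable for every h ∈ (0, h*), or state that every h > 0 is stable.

(-3.3333,0); λ=-11 ⇒ h* = (10/3)/11 = 0.3030.

Set f=λy, z=hλ:
  y_{n+1} = y_n + z·[4/5·y_n + 1/5·y_{n+1}] ⇒ (1 − 1/5z)y_{n+1} = (1 + 4/5z)y_n
  so R(z) = (1 + 4/5z)/(1 − 1/5z).

Find x<0 with |R(x)|<1.
x=-1.45: |R|=0.1240
R=−1: 1+4/5x = −1+1/5x ⇒ -3/5x=2 ⇒ x=2/(-3/5)=-3.3333
Confirm numerically:
  x=-3.242: |R|=0.96676 <1
  x=-2.400: |R|=0.62162 <1
  x=-2.312: |R|=0.58096 <1
  x=-1.489: |R|=0.14733 <1
  x=-3.825: |R|=1.16714 >1
  x=-3.488: |R|=1.05467 >1
Interval (-3.3333, 0).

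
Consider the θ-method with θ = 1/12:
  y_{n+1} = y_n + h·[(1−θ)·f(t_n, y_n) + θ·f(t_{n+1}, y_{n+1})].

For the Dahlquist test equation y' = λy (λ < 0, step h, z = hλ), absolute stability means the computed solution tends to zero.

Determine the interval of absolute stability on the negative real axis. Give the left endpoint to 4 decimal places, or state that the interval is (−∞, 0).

z∈(-2.4000,0).

On y'=λy, z=hλ:
  y_{n+1} = y_n + z·[11/12·y_n + 1/12·y_{n+1}] ⇒ (1 − 1/12z)y_{n+1} = (1 + 11/12z)y_n
  so R(z) = (1 + 11/12z)/(1 − 1/12z).

Solve |R(x)|<1 on ℝ⁻.
x=-1: |R|=0.0769
R=−1: 1+11/12x = −1+1/12x ⇒ -5/6x=2 ⇒ x=2/(-5/6)=-2.4000
Confirm numerically:
  x=-2.342: |R|=0.95956 <1
  x=-1.967: |R|=0.68998 <1
  x=-1.945: |R|=0.67372 <1
  x=-1.774: |R|=0.54552 <1
  x=-2.946: |R|=1.36532 >1
  x=-2.944: |R|=1.36403 >1
Stable set (-2.4000, 0).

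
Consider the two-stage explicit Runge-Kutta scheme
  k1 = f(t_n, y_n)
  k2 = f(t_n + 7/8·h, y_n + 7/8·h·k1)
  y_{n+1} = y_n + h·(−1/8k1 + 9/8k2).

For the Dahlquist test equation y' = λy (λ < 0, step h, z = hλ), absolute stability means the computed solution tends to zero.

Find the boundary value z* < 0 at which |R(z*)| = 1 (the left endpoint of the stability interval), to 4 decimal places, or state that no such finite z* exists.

left endpoint -1.0159.

With y'=λy (z=hλ):
  k1=λy_n ⇒ h·k1=z·y_n;  k2=λ(1+7/8z)y_n ⇒ h·k2=z(1+7/8z)y_n
  y_{n+1}/y_n = 1 − 1/8z + 9/8z(1+7/8z) = 1 + z + 63/64z²
  R(z) = 1 + z + 63/64z².

Need |R(x)|<1, x<0.
x=-1.06: |R|=1.0460
R=1: x+63/64x²=0 ⇒ x=−64/63=-1.0159; min R=1−1/(4·63/64)=0.7460>−1
Confirm numerically:
  x=-0.962: |R|=0.94898 <1
  x=-0.906: |R|=0.90201 <1
  x=-0.728: |R|=0.79370 <1
  x=-0.572: |R|=0.75007 <1
  x=-1.207: |R|=1.22709 >1
  x=-1.088: |R|=1.07725 >1
Stable set (-1.0159, 0).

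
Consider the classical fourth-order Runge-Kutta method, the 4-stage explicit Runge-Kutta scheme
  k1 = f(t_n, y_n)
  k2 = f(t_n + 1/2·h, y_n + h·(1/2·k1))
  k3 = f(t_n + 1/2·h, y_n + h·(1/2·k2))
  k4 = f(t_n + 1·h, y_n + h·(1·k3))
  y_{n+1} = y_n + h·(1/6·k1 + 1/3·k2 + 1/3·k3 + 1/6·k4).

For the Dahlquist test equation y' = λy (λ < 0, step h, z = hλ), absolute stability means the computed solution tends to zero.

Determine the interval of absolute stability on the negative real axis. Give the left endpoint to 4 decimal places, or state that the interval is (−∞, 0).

On y'=λy, z=hλ:
  order 4, 4-stage ⇒ R(z)=1+z+z^2/2+z^3/6+z^4/24
  (e.g. R(-0.41)=0.66374, |R|=0.66374)

Boundary: |R(x)|=1, x<0.
x=-0.41: |R|=0.6637
|R(-2.62)|=0.7781 |R(-2.17)|=0.4053 |R(-1.36)|=0.2881
Bisect:
  x_lo=-3.4344 |R|=2.5086  x_hi=-0.1724 |R|=0.8416
  mid=-1.80342 |R|=0.28592 →hi
  mid=-2.61893 |R|=0.77681 →hi
  mid=-3.02668 |R|=1.42926 →lo
  mid=-2.82281 |R|=1.05804 →lo
  mid=-2.72087 |R|=0.90713 →hi
  mid=-2.77184 |R|=0.97990 →hi
  mid=-2.79732 |R|=1.01829 →lo
  ...
  [-2.78537,-2.78518] ⇒ x*=-2.7853
Stable set (-2.7853, 0).

z∈(-2.7853,0).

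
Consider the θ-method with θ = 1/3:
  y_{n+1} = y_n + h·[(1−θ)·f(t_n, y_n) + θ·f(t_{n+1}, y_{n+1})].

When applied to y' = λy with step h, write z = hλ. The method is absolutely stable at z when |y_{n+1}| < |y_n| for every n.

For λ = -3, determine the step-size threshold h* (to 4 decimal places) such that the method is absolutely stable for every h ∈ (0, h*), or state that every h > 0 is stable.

Test eqn y'=λy, z=hλ:
  y_{n+1} = y_n + z·[2/3·y_n + 1/3·y_{n+1}] ⇒ (1 − 1/3z)y_{n+1} = (1 + 2/3z)y_n
  ⇒ R(z) = (1 + 2/3z)/(1 − 1/3z).

Boundary: |R(x)|=1, x<0.
x=-1.21: |R|=0.1378
R=−1: 1+2/3x = −1+1/3x ⇒ -1/3x=2 ⇒ x=2/(-1/3)=-6.0000
Confirm numerically:
  x=-5.607: |R|=0.95434 <1
  x=-4.437: |R|=0.78983 <1
  x=-3.502: |R|=0.61581 <1
  x=-2.782: |R|=0.44345 <1
  x=-6.289: |R|=1.03111 >1
  x=-6.041: |R|=1.00453 >1
So |R|<1 on (-6.0000, 0).

(-6.0000,0); λ=-3 ⇒ h* = (6)/3 = 2.0000.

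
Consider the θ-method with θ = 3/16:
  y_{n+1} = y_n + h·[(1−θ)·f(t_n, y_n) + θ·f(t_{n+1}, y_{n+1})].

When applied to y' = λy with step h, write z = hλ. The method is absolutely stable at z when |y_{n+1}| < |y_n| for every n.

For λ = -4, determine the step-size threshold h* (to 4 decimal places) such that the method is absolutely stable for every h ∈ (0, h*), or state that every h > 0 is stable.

Set f=λy, z=hλ:
  y_{n+1} = y_n + z·[13/16·y_n + 3/16·y_{n+1}] ⇒ (1 − 3/16z)y_{n+1} = (1 + 13/16z)y_n
  Hence R(z) = (1 + 13/16z)/(1 − 3/16z).

Boundary: |R(x)|=1, x<0.
x=-1.51: |R|=0.1768
R=−1: 1+13/16x = −1+3/16x ⇒ -5/8x=2 ⇒ x=2/(-5/8)=-3.2000
Confirm numerically:
  x=-3.100: |R|=0.96047 <1
  x=-2.721: |R|=0.80176 <1
  x=-2.353: |R|=0.63268 <1
  x=-1.758: |R|=0.32218 <1
  x=-3.619: |R|=1.15601 >1
  x=-3.605: |R|=1.15103 >1
  x=-3.316: |R|=1.04470 >1
Interval (-3.2000, 0).

(-3.2000,0); λ=-4 ⇒ h* = (16/5)/4 = 0.8000.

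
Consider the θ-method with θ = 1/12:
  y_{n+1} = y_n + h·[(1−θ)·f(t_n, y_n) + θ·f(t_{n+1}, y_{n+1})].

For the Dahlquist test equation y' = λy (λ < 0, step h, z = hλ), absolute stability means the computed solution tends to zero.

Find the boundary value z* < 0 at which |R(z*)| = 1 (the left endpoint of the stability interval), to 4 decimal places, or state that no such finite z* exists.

Test eqn y'=λy, z=hλ:
  y_{n+1} = y_n + z·[11/12·y_n + 1/12·y_{n+1}] ⇒ (1 − 1/12z)y_{n+1} = (1 + 11/12z)y_n
  so R(z) = (1 + 11/12z)/(1 − 1/12z).

Boundary: |R(x)|=1, x<0.
x=-0.81: |R|=0.2412
R=−1: 1+11/12x = −1+1/12x ⇒ -5/6x=2 ⇒ x=2/(-5/6)=-2.4000
Confirm numerically:
  x=-2.156: |R|=0.82763 <1
  x=-1.913: |R|=0.64997 <1
  x=-1.604: |R|=0.41488 <1
  x=-1.012: |R|=0.06671 <1
  x=-2.771: |R|=1.25117 >1
  x=-2.696: |R|=1.20142 >1
  x=-2.682: |R|=1.19207 >1
So |R|<1 on (-2.4000, 0).

left endpoint -2.4000.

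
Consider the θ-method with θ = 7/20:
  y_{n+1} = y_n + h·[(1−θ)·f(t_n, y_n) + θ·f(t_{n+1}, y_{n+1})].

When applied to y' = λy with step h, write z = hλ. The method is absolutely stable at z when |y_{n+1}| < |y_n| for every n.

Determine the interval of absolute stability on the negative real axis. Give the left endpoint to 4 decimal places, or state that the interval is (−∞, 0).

z∈(-6.6667,0).

On y'=λy, z=hλ:
  y_{n+1} = y_n + z·[13/20·y_n + 7/20·y_{n+1}] ⇒ (1 − 7/20z)y_{n+1} = (1 + 13/20z)y_n
  Hence R(z) = (1 + 13/20z)/(1 − 7/20z).

Need |R(x)|<1, x<0.
x=-0.71: |R|=0.4313
R=−1: 1+13/20x = −1+7/20x ⇒ -3/10x=2 ⇒ x=2/(-3/10)=-6.6667
Confirm numerically:
  x=-6.154: |R|=0.95123 <1
  x=-3.766: |R|=0.62461 <1
  x=-3.138: |R|=0.49550 <1
  x=-7.187: |R|=1.04440 >1
  x=-7.153: |R|=1.04164 >1
  x=-6.883: |R|=1.01904 >1
So |R|<1 on (-6.6667, 0).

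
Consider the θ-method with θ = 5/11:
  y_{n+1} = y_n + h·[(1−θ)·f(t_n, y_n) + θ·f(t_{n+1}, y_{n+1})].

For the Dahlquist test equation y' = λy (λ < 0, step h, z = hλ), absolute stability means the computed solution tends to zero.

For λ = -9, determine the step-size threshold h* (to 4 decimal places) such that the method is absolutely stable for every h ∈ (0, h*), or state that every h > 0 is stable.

On y'=λy, z=hλ:
  y_{n+1} = y_n + z·[6/11·y_n + 5/11·y_{n+1}] ⇒ (1 − 5/11z)y_{n+1} = (1 + 6/11z)y_n
  ⇒ R(z) = (1 + 6/11z)/(1 − 5/11z).

Need |R(x)|<1, x<0.
x=-0.98: |R|=0.3220
R=−1: 1+6/11x = −1+5/11x ⇒ -1/11x=2 ⇒ x=2/(-1/11)=-22.0000
Confirm numerically:
  x=-17.992: |R|=0.96030 <1
  x=-17.117: |R|=0.94944 <1
  x=-15.109: |R|=0.92038 <1
  x=-11.752: |R|=0.85310 <1
  x=-22.499: |R|=1.00404 >1
  x=-22.323: |R|=1.00263 >1
  x=-22.187: |R|=1.00153 >1
So |R|<1 on (-22.0000, 0).

(-22.0000,0); λ=-9 ⇒ h* = (22)/9 = 2.4444.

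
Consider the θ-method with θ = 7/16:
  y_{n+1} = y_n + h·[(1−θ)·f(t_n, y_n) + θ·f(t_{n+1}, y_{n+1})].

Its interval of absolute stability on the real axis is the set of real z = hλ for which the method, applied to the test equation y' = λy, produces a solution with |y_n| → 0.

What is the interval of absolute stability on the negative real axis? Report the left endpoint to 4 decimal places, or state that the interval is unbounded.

Set f=λy, z=hλ:
  y_{n+1} = y_n + z·[9/16·y_n + 7/16·y_{n+1}] ⇒ (1 − 7/16z)y_{n+1} = (1 + 9/16z)y_n
  ⇒ R(z) = (1 + 9/16z)/(1 − 7/16z).

Solve |R(x)|<1 on ℝ⁻.
x=-0.42: |R|=0.6452
R=−1: 1+9/16x = −1+7/16x ⇒ -1/8x=2 ⇒ x=2/(-1/8)=-16.0000
Confirm numerically:
  x=-12.958: |R|=0.94298 <1
  x=-12.324: |R|=0.92811 <1
  x=-11.462: |R|=0.90569 <1
  x=-8.250: |R|=0.78983 <1
  x=-16.421: |R|=1.00643 >1
  x=-16.328: |R|=1.00503 >1
Interval (-16.0000, 0).

z∈(-16.0000,0).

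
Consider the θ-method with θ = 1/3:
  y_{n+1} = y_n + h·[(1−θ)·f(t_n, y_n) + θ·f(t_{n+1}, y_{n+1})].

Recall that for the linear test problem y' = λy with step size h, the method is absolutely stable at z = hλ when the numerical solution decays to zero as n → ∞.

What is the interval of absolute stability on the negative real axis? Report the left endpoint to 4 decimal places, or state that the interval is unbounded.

With y'=λy (z=hλ):
  y_{n+1} = y_n + z·[2/3·y_n + 1/3·y_{n+1}] ⇒ (1 − 1/3z)y_{n+1} = (1 + 2/3z)y_n
  Hence R(z) = (1 + 2/3z)/(1 − 1/3z).

Solve |R(x)|<1 on ℝ⁻.
x=-1.7: |R|=0.0851
R=−1: 1+2/3x = −1+1/3x ⇒ -1/3x=2 ⇒ x=2/(-1/3)=-6.0000
Confirm numerically:
  x=-5.396: |R|=0.92806 <1
  x=-5.164: |R|=0.89760 <1
  x=-4.628: |R|=0.82014 <1
  x=-4.436: |R|=0.78967 <1
  x=-6.516: |R|=1.05422 >1
  x=-6.505: |R|=1.05313 >1
  x=-6.072: |R|=1.00794 >1
Interval (-6.0000, 0).

(-6.0000, 0).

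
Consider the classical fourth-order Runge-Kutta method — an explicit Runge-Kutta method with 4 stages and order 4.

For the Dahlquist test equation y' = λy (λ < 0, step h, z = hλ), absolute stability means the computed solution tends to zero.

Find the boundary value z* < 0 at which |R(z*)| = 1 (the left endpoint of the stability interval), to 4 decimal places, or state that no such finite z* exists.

With y'=λy (z=hλ):
  order 4, 4-stage ⇒ R(z)=1+z+z^2/2+z^3/6+z^4/24
  (e.g. R(-0.93)=0.39956, |R|=0.39956)

Solve |R(x)|<1 on ℝ⁻.
x=-0.93: |R|=0.3996
|R(-2.51)|=0.6583 |R(-1.88)|=0.3003 |R(-1.85)|=0.2940
Bisect:
  x_lo=-3.3743 |R|=2.3170  x_hi=-0.2529 |R|=0.7765
  mid=-1.81360 |R|=0.28754 →hi
  mid=-2.59394 |R|=0.74780 →hi
  mid=-2.98411 |R|=1.34354 →lo
  mid=-2.78903 |R|=1.00565 →lo
  mid=-2.69149 |R|=0.86754 →hi
  mid=-2.74026 |R|=0.93420 →hi
  mid=-2.76464 |R|=0.96931 →hi
  ...
  [-2.78541,-2.78522] ⇒ x*=-2.7853
Interval (-2.7853, 0).

left endpoint -2.7853.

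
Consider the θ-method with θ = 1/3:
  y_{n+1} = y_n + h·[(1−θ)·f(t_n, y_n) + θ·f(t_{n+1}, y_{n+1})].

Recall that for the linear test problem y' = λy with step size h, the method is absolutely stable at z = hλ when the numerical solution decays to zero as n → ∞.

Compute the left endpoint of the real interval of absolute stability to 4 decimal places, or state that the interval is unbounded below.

With y'=λy (z=hλ):
  y_{n+1} = y_n + z·[2/3·y_n + 1/3·y_{n+1}] ⇒ (1 − 1/3z)y_{n+1} = (1 + 2/3z)y_n
  so R(z) = (1 + 2/3z)/(1 − 1/3z).

Find x<0 with |R(x)|<1.
x=-1.24: |R|=0.1226
R=−1: 1+2/3x = −1+1/3x ⇒ -1/3x=2 ⇒ x=2/(-1/3)=-6.0000
Confirm numerically:
  x=-5.935: |R|=0.99273 <1
  x=-4.878: |R|=0.85758 <1
  x=-4.027: |R|=0.71923 <1
  x=-6.538: |R|=1.05641 >1
  x=-6.175: |R|=1.01907 >1
  x=-6.065: |R|=1.00717 >1
Interval (-6.0000, 0).

left endpoint -6.0000.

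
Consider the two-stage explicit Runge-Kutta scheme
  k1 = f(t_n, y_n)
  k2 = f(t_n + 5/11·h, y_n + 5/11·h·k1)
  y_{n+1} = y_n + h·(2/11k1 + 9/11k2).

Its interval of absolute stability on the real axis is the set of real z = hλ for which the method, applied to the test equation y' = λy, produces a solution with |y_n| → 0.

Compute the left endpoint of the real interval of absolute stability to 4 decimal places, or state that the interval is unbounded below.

z* = -2.6889.

With y'=λy (z=hλ):
  k1=λy_n ⇒ h·k1=z·y_n;  k2=λ(1+5/11z)y_n ⇒ h·k2=z(1+5/11z)y_n
  y_{n+1}/y_n = 1 + 2/11z + 9/11z(1+5/11z) = 1 + z + 45/121z²
  so R(z) = 1 + z + 45/121z².

Find x<0 with |R(x)|<1.
x=-0.97: |R|=0.3799
R=1: x+45/121x²=0 ⇒ x=−121/45=-2.6889; min R=1−1/(4·45/121)=0.3278>−1
Confirm numerically:
  x=-2.642: |R|=0.95393 <1
  x=-1.675: |R|=0.36841 <1
  x=-1.461: |R|=0.33283 <1
  x=-1.357: |R|=0.32784 <1
  x=-3.119: |R|=1.49891 >1
  x=-2.791: |R|=1.10599 >1
So |R|<1 on (-2.6889, 0).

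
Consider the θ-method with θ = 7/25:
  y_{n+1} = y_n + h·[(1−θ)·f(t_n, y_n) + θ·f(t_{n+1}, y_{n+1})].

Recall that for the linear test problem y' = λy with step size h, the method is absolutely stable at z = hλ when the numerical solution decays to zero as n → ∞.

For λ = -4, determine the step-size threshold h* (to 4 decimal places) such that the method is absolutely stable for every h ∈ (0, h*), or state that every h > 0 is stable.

With y'=λy (z=hλ):
  y_{n+1} = y_n + z·[18/25·y_n + 7/25·y_{n+1}] ⇒ (1 − 7/25z)y_{n+1} = (1 + 18/25z)y_n
  so R(z) = (1 + 18/25z)/(1 − 7/25z).

Solve |R(x)|<1 on ℝ⁻.
x=-0.59: |R|=0.4936
R=−1: 1+18/25x = −1+7/25x ⇒ -11/25x=2 ⇒ x=2/(-11/25)=-4.5455
Confirm numerically:
  x=-4.498: |R|=0.99076 <1
  x=-3.187: |R|=0.68414 <1
  x=-2.119: |R|=0.32993 <1
  x=-5.057: |R|=1.09316 >1
  x=-4.780: |R|=1.04413 >1
Stable set (-4.5455, 0).

(-4.5455,0); λ=-4 ⇒ h* = (50/11)/4 = 1.1364.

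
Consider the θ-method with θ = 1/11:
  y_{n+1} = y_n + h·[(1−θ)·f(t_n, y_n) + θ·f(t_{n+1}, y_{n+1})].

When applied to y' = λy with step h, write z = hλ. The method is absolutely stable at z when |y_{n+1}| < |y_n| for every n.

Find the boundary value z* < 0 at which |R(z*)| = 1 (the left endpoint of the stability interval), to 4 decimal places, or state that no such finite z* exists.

Test eqn y'=λy, z=hλ:
  y_{n+1} = y_n + z·[10/11·y_n + 1/11·y_{n+1}] ⇒ (1 − 1/11z)y_{n+1} = (1 + 10/11z)y_n
  Hence R(z) = (1 + 10/11z)/(1 − 1/11z).

Boundary: |R(x)|=1, x<0.
x=-1.37: |R|=0.2183
R=−1: 1+10/11x = −1+1/11x ⇒ -9/11x=2 ⇒ x=2/(-9/11)=-2.4444
Confirm numerically:
  x=-2.392: |R|=0.96476 <1
  x=-2.226: |R|=0.85135 <1
  x=-1.802: |R|=0.54835 <1
  x=-1.070: |R|=0.02486 <1
  x=-2.950: |R|=1.32616 >1
  x=-2.655: |R|=1.13878 >1
Stable set (-2.4444, 0).

left endpoint -2.4444.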